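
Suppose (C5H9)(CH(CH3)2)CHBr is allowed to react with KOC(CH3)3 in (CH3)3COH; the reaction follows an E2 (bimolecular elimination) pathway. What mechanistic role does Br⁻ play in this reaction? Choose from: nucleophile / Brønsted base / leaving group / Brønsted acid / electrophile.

leaving group

Step 1: The strong base (CH3)3CO⁻ removes a β-hydrogen; in the same concerted event the electrons of the breaking C–H bond form the new π(C=C) bond and the C–Br σ-bond breaks, expelling Br⁻. Anti-periplanar geometry; one transition state.
Br⁻ departs with both electrons of the breaking σ-bond — that is the definition of a leaving group.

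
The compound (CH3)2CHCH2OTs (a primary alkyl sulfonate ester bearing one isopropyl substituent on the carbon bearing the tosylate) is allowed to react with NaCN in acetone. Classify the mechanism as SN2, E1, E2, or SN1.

SN2

Conditions: a primary substrate with a strong nucleophile in the polar aprotic solvent acetone.
These conditions are the textbook signature of the SN2 pathway.
An unhindered substrate with a strong nucleophile in a polar aprotic solvent favours one-step backside displacement.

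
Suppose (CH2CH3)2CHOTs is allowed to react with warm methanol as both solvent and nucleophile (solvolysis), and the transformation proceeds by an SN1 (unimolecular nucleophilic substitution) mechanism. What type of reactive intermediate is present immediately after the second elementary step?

Step 1: Ionisation: the C–O σ-bond cleaves heterolytically; both bonding electrons depart with TsO⁻, leaving a secondary carbocation at the α-carbon.
Step 2: A lone pair on the oxygen of CH3OH attacks the carbocation, forming a new C–O σ-bond and an oxonium ion.
After step 2 the species present is an oxonium ion.

oxonium ion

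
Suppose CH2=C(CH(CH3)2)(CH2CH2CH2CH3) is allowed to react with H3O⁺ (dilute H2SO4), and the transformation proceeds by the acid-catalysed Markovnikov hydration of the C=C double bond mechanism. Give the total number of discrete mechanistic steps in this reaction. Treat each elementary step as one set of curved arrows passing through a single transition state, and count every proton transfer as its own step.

Step 1: Electrophilic addition begins with the π(C=C) electrons forming a bond to the proton of H3O⁺. Following Markovnikov's rule, the resulting cation is tertiary. H2O is released.
(No 1,2-shift: no single shift to an adjacent carbon would give a more stable cation.)
Step 2: A lone pair on the oxygen of H2O attacks the carbocation, forming a C–O bond and an oxonium ion (a protonated alcohol).
Step 3: Proton transfer from the O–H of the oxonium ion to H2O completes the catalytic cycle and yields the alcohol.
Total: 3 elementary steps.

3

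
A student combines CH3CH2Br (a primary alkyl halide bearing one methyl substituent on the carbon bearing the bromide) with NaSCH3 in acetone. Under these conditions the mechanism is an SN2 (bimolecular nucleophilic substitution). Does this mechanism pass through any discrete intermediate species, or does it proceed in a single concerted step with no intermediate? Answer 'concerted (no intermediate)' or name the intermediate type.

The methanethiolate nucleophile donates a lone pair from S to the α-carbon in a backside attack; simultaneously the C–Br σ-bond breaks and both of its electrons leave with Br⁻. One concerted step with inversion of configuration.
All bond changes occur in one transition state; no discrete intermediate is formed.

concerted (no intermediate)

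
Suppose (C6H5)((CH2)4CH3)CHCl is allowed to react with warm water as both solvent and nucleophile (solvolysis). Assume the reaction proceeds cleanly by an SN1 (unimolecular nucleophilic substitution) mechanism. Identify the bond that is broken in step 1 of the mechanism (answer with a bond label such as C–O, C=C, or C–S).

Step 1: The C–Cl bond breaks with both electrons going to the chloride; Cl⁻ leaves and a secondary carbocation remains.
The bond broken in this step is the C–Cl bond.

C–Cl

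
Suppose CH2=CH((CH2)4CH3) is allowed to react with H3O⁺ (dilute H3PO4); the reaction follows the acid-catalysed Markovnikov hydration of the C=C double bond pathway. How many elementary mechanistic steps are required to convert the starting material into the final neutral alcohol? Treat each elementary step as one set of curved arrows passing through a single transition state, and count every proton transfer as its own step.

Step 1: The π electrons of the C=C bond attack a proton of H3O⁺; Markovnikov addition places the new C–H on the less-substituted alkene carbon, so the positive charge ends up on the more-substituted carbon — a secondary carbocation. H2O is released.
(No 1,2-shift: no single shift to an adjacent carbon would give a more stable cation.)
Step 2: A lone pair on the oxygen of H2O attacks the carbocation, forming a C–O bond and an oxonium ion (a protonated alcohol).
Step 3: Deprotonation of the oxonium ion by a water molecule delivers the neutral alcohol and regenerates the acid catalyst.
Total: 3 elementary steps.

3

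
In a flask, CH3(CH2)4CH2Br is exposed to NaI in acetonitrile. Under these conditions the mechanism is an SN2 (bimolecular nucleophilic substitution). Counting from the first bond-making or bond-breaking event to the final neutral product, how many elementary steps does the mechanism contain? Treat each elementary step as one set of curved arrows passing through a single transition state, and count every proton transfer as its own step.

1

Step 1: I⁻ attacks the back face of the α-carbon while Br⁻ departs with the C–Br bonding pair — a single concerted displacement through a pentacoordinate transition state.
Total: 1 elementary step.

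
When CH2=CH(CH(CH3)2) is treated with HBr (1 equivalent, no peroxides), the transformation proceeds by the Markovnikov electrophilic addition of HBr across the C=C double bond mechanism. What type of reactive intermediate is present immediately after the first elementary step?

secondary carbocation

Step 1: Electrophilic addition begins with the π(C=C) electrons forming a bond to the proton of HBr. Following Markovnikov's rule, the resulting cation is secondary. The H–Br bond breaks heterolytically, releasing Br⁻.
After step 1 the species present is a secondary carbocation.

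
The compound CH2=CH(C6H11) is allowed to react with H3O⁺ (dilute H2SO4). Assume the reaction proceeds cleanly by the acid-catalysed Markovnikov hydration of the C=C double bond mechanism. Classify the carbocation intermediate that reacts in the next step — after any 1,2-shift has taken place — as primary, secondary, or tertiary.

tertiary

Step 1: Electrophilic addition begins with the π(C=C) electrons forming a bond to the proton of H3O⁺. Following Markovnikov's rule, the resulting cation is secondary. H2O is released.
Step 2: Carbocation rearrangement: a 1,2-hydride shift from the adjacent cyclohexyl carbon converts the initially-formed secondary cation into the more stable tertiary cation.
The cation rearranges from secondary to tertiary via a 1,2-hydride shift from the adjacent cyclohexyl carbon; the tertiary cation is what reacts next.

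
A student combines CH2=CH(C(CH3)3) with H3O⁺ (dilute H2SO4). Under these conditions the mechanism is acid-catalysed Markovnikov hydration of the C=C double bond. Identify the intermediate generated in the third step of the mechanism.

oxonium ion

Step 1: The π electrons of the C=C bond attack a proton of H3O⁺; Markovnikov addition places the new C–H on the less-substituted alkene carbon, so the positive charge ends up on the more-substituted carbon — a secondary carbocation. H2O is released.
Step 2: A 1,2-methyl shift from the adjacent tert-butyl carbon moves the positive charge from the secondary centre to an adjacent carbon, generating a more stable tertiary carbocation.
Step 3: Nucleophilic capture of the cation by H2O produces the protonated alcohol (an oxonium ion).
After step 3 the species present is an oxonium ion.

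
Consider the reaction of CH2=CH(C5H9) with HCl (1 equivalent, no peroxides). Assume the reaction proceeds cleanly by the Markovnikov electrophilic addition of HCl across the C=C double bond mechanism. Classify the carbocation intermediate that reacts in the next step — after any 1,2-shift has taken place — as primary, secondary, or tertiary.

Step 1: The π electrons of the C=C bond attack a proton of HCl; Markovnikov addition places the new C–H on the less-substituted alkene carbon, so the positive charge ends up on the more-substituted carbon — a secondary carbocation. The H–Cl bond breaks heterolytically, releasing Cl⁻.
Step 2: Carbocation rearrangement: a 1,2-hydride shift from the adjacent cyclopentyl carbon converts the initially-formed secondary cation into the more stable tertiary cation.
The cation rearranges from secondary to tertiary via a 1,2-hydride shift from the adjacent cyclopentyl carbon; the tertiary cation is what reacts next.

tertiary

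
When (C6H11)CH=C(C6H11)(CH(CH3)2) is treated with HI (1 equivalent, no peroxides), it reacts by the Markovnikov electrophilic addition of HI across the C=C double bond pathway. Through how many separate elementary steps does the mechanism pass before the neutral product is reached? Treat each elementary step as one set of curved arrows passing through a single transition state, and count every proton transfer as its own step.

Step 1: Electrophilic addition begins with the π(C=C) electrons forming a bond to the proton of HI. Following Markovnikov's rule, the resulting cation is tertiary. The H–I bond breaks heterolytically, releasing I⁻.
(No 1,2-shift: no single shift to an adjacent carbon would give a more stable cation.)
Step 2: Nucleophilic attack by I⁻ on the carbocation completes the addition, giving R–I.
Total: 2 elementary steps.

2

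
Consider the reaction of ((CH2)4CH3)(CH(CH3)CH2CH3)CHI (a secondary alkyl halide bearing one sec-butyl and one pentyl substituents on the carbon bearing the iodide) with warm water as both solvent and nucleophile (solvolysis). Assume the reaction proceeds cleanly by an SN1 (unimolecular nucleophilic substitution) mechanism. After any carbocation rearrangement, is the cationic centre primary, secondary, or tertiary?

tertiary

Step 1: The C–I bond breaks with both electrons going to the iodide; I⁻ leaves and a secondary carbocation remains.
Step 2: Carbocation rearrangement: a 1,2-hydride shift from the adjacent sec-butyl carbon converts the initially-formed secondary cation into the more stable tertiary cation.
The cation rearranges from secondary to tertiary via a 1,2-hydride shift from the adjacent sec-butyl carbon; the tertiary cation is what reacts next.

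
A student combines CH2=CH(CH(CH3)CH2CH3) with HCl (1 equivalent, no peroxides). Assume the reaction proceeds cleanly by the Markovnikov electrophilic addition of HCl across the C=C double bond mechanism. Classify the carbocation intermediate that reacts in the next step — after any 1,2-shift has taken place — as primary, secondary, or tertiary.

Step 1: Electrophilic addition begins with the π(C=C) electrons forming a bond to the proton of HCl. Following Markovnikov's rule, the resulting cation is secondary. The H–Cl bond breaks heterolytically, releasing Cl⁻.
Step 2: Carbocation rearrangement: a 1,2-hydride shift from the adjacent sec-butyl carbon converts the initially-formed secondary cation into the more stable tertiary cation.
The cation rearranges from secondary to tertiary via a 1,2-hydride shift from the adjacent sec-butyl carbon; the tertiary cation is what reacts next.

tertiary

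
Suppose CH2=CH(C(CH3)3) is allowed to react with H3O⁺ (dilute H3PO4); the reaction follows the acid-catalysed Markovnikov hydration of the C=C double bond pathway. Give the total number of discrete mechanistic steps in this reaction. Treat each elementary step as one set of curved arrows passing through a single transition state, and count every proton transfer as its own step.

4

Step 1: Protonation of the alkene by H3O⁺: the π bond acts as the nucleophile and picks up H⁺, giving the more stable (Markovnikov) secondary carbocation. H2O is released.
Step 2: A 1,2-methyl shift from the adjacent tert-butyl carbon moves the positive charge from the secondary centre to an adjacent carbon, generating a more stable tertiary carbocation.
Step 3: Nucleophilic capture of the cation by H2O produces the protonated alcohol (an oxonium ion).
Step 4: H2O removes a proton from the oxonium oxygen, regenerating H3O⁺ and giving the neutral alcohol.
Total: 4 elementary steps.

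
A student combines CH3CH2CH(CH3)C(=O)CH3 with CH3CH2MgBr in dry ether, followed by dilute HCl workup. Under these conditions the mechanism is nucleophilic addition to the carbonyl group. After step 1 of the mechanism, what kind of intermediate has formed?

tetrahedral alkoxide intermediate

Step 1: the carbanion-like carbon of CH3CH2MgBr attacks the sp² carbonyl carbon; the C=O π bond breaks and the electrons end up as a lone pair on the alkoxide oxygen of the tetrahedral intermediate.
After step 1 the species present is a tetrahedral alkoxide intermediate.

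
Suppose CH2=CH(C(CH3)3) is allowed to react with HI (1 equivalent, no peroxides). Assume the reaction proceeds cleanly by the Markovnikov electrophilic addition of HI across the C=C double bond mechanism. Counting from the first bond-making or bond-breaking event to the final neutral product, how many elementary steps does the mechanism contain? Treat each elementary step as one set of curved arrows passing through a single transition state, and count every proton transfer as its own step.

3

Step 1: Protonation of the alkene by HI: the π bond acts as the nucleophile and picks up H⁺, giving the more stable (Markovnikov) secondary carbocation. The H–I bond breaks heterolytically, releasing I⁻.
Step 2: A 1,2-methyl shift from the adjacent tert-butyl carbon moves the positive charge from the secondary centre to an adjacent carbon, generating a more stable tertiary carbocation.
Step 3: The I⁻ anion donates a lone pair to the carbocation, forming the new C–I σ-bond and giving the neutral alkyl halide.
Total: 3 elementary steps.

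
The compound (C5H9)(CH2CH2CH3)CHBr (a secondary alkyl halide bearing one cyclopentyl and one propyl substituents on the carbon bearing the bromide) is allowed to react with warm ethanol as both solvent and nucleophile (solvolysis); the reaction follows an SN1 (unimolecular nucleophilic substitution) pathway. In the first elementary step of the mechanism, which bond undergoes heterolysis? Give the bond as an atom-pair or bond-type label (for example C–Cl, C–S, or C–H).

C–Br

Step 1: Unassisted departure of Br⁻ (taking the C–Br bonding pair) generates a secondary carbocation.
The bond broken in this step is the C–Br bond.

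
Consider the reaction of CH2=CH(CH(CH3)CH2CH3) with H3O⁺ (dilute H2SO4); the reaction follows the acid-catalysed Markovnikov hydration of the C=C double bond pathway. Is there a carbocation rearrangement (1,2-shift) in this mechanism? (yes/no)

yes

The first-formed carbocation is secondary.
The adjacent sec-butyl carbon already bears 2 other carbon substituents and has a hydrogen to migrate; after a 1,2-hydride shift from that carbon the positive charge sits on a tertiary centre.
Tertiary is more stable than secondary, so the shift occurs.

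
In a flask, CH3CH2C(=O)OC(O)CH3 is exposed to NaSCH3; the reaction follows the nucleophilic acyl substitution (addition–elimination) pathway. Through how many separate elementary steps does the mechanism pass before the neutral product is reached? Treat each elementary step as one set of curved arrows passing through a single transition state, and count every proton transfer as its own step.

Step 1: Nucleophilic addition of CH3S⁻ to the acyl carbon breaks the π(C=O) bond and yields a tetrahedral, anionic intermediate.
Step 2: An oxygen lone pair re-forms the C=O π bond as the C–O σ-bond breaks; CH3CO2⁻ is expelled.
Total: 2 elementary steps.

2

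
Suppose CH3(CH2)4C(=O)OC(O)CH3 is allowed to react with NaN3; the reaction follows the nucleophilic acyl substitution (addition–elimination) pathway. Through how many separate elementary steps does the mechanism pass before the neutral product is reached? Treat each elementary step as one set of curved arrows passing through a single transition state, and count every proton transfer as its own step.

2

Step 1: A lone pair on the N of N3⁻ attacks the electrophilic acyl carbon; the π(C=O) electrons move onto oxygen, giving a tetrahedral intermediate.
Step 2: Collapse of the tetrahedral intermediate: the alkoxide oxygen pushes its lone pair back to re-form C=O while CH3CO2⁻ leaves.
Total: 2 elementary steps.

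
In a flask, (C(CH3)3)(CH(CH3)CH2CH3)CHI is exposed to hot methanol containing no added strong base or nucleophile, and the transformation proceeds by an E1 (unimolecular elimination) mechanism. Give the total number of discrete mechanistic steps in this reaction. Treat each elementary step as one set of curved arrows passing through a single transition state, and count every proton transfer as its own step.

Step 1: The C–I bond breaks with both electrons going to the iodide; I⁻ leaves and a secondary carbocation remains.
Step 2: A 1,2-hydride shift from the adjacent sec-butyl carbon moves the positive charge from the secondary centre to an adjacent carbon, generating a more stable tertiary carbocation.
Step 3: A weak base (a methanol molecule from the solvent) removes a proton from a carbon adjacent to the cationic centre; the electrons of that C–H bond become the new π(C=C) bond, giving the alkene.
Total: 3 elementary steps.

3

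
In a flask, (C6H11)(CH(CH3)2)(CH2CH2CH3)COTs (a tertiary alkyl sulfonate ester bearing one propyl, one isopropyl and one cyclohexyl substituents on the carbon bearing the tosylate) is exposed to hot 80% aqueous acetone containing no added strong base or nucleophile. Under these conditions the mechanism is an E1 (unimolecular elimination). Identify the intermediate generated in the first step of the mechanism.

Step 1: The C–O bond breaks with both electrons going to the tosylate; TsO⁻ leaves and a tertiary carbocation remains.
After step 1 the species present is a tertiary carbocation.

tertiary carbocation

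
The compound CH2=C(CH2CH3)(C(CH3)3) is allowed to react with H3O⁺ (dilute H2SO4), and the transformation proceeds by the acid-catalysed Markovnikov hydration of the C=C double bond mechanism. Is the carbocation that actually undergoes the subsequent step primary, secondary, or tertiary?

tertiary

Step 1: Electrophilic addition begins with the π(C=C) electrons forming a bond to the proton of H3O⁺. Following Markovnikov's rule, the resulting cation is tertiary. H2O is released.
No single 1,2-shift to an adjacent carbon would give a more-substituted cation, so no rearrangement occurs.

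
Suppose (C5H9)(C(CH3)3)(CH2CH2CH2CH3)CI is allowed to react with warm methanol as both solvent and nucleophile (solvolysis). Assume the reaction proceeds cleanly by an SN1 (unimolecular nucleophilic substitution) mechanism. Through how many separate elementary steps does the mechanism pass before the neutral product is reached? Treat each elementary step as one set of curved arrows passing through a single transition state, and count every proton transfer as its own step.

3

Step 1: Ionisation: the C–I σ-bond cleaves heterolytically; both bonding electrons depart with I⁻, leaving a tertiary carbocation at the α-carbon.
(No 1,2-shift: no single shift to an adjacent carbon would give a more stable cation.)
Step 2: CH3OH donates an oxygen lone pair into the empty p orbital of the cation, giving a protonated ether (an oxonium ion).
Step 3: A second solvent molecule removes the proton on oxygen, giving the neutral ether product.
Total: 3 elementary steps.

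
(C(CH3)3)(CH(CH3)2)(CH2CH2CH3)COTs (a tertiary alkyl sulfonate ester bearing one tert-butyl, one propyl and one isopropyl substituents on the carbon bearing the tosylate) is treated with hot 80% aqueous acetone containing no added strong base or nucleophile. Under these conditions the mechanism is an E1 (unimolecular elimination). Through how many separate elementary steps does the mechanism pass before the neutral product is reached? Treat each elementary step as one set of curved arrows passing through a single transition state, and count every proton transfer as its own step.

Step 1: Unassisted departure of TsO⁻ (taking the C–O bonding pair) generates a tertiary carbocation.
(No 1,2-shift: no single shift to an adjacent carbon would give a more stable cation.)
Step 2: A weak base (a water molecule from the solvent) removes a proton from a carbon adjacent to the cationic centre; the electrons of that C–H bond become the new π(C=C) bond, giving the alkene.
Total: 2 elementary steps.

2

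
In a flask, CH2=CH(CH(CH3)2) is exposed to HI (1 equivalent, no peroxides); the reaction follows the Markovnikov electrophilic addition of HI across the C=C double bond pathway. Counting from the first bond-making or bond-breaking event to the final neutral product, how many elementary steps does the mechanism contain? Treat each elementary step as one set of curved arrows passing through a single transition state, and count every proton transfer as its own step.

Step 1: Protonation of the alkene by HI: the π bond acts as the nucleophile and picks up H⁺, giving the more stable (Markovnikov) secondary carbocation. The H–I bond breaks heterolytically, releasing I⁻.
Step 2: A hydride (H with its bonding pair) migrates from the adjacent isopropyl carbon to the cationic centre — a 1,2-hydride shift — upgrading the secondary cation to a tertiary one.
Step 3: Nucleophilic attack by I⁻ on the carbocation completes the addition, giving R–I.
Total: 3 elementary steps.

3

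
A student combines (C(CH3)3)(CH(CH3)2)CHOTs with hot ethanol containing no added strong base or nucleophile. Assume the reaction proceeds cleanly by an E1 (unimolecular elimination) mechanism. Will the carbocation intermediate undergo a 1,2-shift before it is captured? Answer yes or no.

The first-formed carbocation is secondary.
The adjacent isopropyl carbon already bears 2 other carbon substituents and has a hydrogen to migrate; after a 1,2-hydride shift from that carbon the positive charge sits on a tertiary centre.
Tertiary is more stable than secondary, so the shift occurs.

yes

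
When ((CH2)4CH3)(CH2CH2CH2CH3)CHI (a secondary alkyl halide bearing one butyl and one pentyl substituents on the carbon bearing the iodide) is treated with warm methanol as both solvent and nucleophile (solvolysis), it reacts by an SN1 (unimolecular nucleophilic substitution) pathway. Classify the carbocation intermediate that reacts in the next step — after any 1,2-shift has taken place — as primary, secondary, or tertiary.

secondary

Step 1: The C–I bond breaks with both electrons going to the iodide; I⁻ leaves and a secondary carbocation remains.
No single 1,2-shift to an adjacent carbon would give a more-substituted cation, so no rearrangement occurs.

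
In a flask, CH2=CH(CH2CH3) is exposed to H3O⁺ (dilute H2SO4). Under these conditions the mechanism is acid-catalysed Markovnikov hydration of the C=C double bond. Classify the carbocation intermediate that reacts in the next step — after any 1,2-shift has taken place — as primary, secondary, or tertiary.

secondary

Step 1: Protonation of the alkene by H3O⁺: the π bond acts as the nucleophile and picks up H⁺, giving the more stable (Markovnikov) secondary carbocation. H2O is released.
No single 1,2-shift to an adjacent carbon would give a more-substituted cation, so no rearrangement occurs.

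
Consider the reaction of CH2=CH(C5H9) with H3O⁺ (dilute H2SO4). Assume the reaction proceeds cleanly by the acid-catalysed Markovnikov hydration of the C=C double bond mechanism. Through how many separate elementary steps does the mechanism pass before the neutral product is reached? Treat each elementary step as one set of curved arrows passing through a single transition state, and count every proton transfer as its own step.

4

Step 1: The π electrons of the C=C bond attack a proton of H3O⁺; Markovnikov addition places the new C–H on the less-substituted alkene carbon, so the positive charge ends up on the more-substituted carbon — a secondary carbocation. H2O is released.
Step 2: A 1,2-hydride shift from the adjacent cyclopentyl carbon moves the positive charge from the secondary centre to an adjacent carbon, generating a more stable tertiary carbocation.
Step 3: Nucleophilic capture of the cation by H2O produces the protonated alcohol (an oxonium ion).
Step 4: H2O removes a proton from the oxonium oxygen, regenerating H3O⁺ and giving the neutral alcohol.
Total: 4 elementary steps.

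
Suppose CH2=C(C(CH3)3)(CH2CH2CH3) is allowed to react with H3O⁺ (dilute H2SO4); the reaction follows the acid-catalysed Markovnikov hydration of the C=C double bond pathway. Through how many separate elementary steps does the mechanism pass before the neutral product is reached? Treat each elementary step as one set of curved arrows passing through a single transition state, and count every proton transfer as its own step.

Step 1: The π electrons of the C=C bond attack a proton of H3O⁺; Markovnikov addition places the new C–H on the less-substituted alkene carbon, so the positive charge ends up on the more-substituted carbon — a tertiary carbocation. H2O is released.
(No 1,2-shift: no single shift to an adjacent carbon would give a more stable cation.)
Step 2: A lone pair on the oxygen of H2O attacks the carbocation, forming a C–O bond and an oxonium ion (a protonated alcohol).
Step 3: Proton transfer from the O–H of the oxonium ion to H2O completes the catalytic cycle and yields the alcohol.
Total: 3 elementary steps.

3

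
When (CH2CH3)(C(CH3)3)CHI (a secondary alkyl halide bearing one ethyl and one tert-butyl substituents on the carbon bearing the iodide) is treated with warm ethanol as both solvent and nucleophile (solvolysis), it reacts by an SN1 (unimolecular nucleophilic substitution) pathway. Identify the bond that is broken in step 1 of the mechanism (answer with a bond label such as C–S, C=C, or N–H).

C–I

Step 1: Ionisation: the C–I σ-bond cleaves heterolytically; both bonding electrons depart with I⁻, leaving a secondary carbocation at the α-carbon.
The bond broken in this step is the C–I bond.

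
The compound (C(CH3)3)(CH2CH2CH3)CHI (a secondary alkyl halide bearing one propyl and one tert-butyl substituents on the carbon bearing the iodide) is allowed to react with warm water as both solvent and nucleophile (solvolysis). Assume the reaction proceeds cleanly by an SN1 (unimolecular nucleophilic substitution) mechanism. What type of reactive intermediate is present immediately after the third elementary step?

Step 1: Ionisation: the C–I σ-bond cleaves heterolytically; both bonding electrons depart with I⁻, leaving a secondary carbocation at the α-carbon.
Step 2: A 1,2-methyl shift from the adjacent tert-butyl carbon moves the positive charge from the secondary centre to an adjacent carbon, generating a more stable tertiary carbocation.
Step 3: A lone pair on the oxygen of H2O attacks the carbocation, forming a new C–O σ-bond and an oxonium ion.
After step 3 the species present is an oxonium ion.

oxonium ion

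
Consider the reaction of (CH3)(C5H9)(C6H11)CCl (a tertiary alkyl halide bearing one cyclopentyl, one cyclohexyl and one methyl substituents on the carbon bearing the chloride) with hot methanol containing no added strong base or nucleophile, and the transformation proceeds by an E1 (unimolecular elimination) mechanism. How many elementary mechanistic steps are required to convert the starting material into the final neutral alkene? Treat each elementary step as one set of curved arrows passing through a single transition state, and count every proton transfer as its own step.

Step 1: Rate-determining heterolysis of the C–Cl bond gives Cl⁻ and a tertiary carbocation.
(No 1,2-shift: no single shift to an adjacent carbon would give a more stable cation.)
Step 2: A methanol molecule (solvent) deprotonates a β-carbon; as the C–H bond breaks, those electrons form the new alkene π bond.
Total: 2 elementary steps.

2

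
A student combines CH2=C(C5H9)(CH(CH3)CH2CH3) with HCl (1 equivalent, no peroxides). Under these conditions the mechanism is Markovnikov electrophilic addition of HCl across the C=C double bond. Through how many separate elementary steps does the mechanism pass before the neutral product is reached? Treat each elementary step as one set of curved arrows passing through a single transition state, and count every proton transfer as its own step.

2

Step 1: Electrophilic addition begins with the π(C=C) electrons forming a bond to the proton of HCl. Following Markovnikov's rule, the resulting cation is tertiary. The H–Cl bond breaks heterolytically, releasing Cl⁻.
(No 1,2-shift: no single shift to an adjacent carbon would give a more stable cation.)
Step 2: Cl⁻ captures the cation: a lone pair on Cl⁻ fills the empty p orbital, producing the alkyl halide product.
Total: 2 elementary steps.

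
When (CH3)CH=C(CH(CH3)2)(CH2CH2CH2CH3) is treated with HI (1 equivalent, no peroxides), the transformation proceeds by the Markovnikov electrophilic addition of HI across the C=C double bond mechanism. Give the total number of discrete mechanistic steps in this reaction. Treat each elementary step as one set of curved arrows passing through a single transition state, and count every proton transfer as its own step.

Step 1: Protonation of the alkene by HI: the π bond acts as the nucleophile and picks up H⁺, giving the more stable (Markovnikov) tertiary carbocation. The H–I bond breaks heterolytically, releasing I⁻.
(No 1,2-shift: no single shift to an adjacent carbon would give a more stable cation.)
Step 2: I⁻ captures the cation: a lone pair on I⁻ fills the empty p orbital, producing the alkyl halide product.
Total: 2 elementary steps.

2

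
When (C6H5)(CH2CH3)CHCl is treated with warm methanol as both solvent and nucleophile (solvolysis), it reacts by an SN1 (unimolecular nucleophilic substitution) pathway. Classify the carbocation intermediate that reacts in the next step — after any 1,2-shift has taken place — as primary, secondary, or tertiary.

Step 1: The C–Cl bond breaks with both electrons going to the chloride; Cl⁻ leaves and a secondary carbocation remains.
No single 1,2-shift to an adjacent carbon would give a more-substituted cation, so no rearrangement occurs.

secondary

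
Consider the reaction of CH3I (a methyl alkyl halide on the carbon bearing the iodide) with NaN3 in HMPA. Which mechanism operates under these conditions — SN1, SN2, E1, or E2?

Conditions: a methyl substrate with a strong nucleophile in the polar aprotic solvent HMPA.
These conditions are the textbook signature of the SN2 pathway.
An unhindered substrate with a strong nucleophile in a polar aprotic solvent favours one-step backside displacement.

SN2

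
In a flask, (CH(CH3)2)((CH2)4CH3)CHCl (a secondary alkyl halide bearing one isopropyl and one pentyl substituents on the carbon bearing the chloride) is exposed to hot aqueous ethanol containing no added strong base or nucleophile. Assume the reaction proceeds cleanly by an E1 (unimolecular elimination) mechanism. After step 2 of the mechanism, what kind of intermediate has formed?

Step 1: Unassisted departure of Cl⁻ (taking the C–Cl bonding pair) generates a secondary carbocation.
Step 2: A hydride (H with its bonding pair) migrates from the adjacent isopropyl carbon to the cationic centre — a 1,2-hydride shift — upgrading the secondary cation to a tertiary one.
After step 2 the species present is a tertiary carbocation.

tertiary carbocation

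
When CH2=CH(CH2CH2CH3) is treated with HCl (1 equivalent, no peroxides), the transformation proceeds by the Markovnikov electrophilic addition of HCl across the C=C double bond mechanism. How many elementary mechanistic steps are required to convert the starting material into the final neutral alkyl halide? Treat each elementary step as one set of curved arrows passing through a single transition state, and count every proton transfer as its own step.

Step 1: Protonation of the alkene by HCl: the π bond acts as the nucleophile and picks up H⁺, giving the more stable (Markovnikov) secondary carbocation. The H–Cl bond breaks heterolytically, releasing Cl⁻.
(No 1,2-shift: no single shift to an adjacent carbon would give a more stable cation.)
Step 2: Nucleophilic attack by Cl⁻ on the carbocation completes the addition, giving R–Cl.
Total: 2 elementary steps.

2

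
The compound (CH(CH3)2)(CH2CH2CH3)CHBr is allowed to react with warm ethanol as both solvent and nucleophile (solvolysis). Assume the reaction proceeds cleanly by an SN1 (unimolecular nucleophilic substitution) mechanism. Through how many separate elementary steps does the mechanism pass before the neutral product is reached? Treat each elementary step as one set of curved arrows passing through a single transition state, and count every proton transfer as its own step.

Step 1: Unassisted departure of Br⁻ (taking the C–Br bonding pair) generates a secondary carbocation.
Step 2: Carbocation rearrangement: a 1,2-hydride shift from the adjacent isopropyl carbon converts the initially-formed secondary cation into the more stable tertiary cation.
Step 3: A lone pair on the oxygen of CH3CH2OH attacks the carbocation, forming a new C–O σ-bond and an oxonium ion.
Step 4: A second solvent molecule removes the proton on oxygen, giving the neutral ether product.
Total: 4 elementary steps.

4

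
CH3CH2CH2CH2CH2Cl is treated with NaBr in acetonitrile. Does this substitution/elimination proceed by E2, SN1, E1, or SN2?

Conditions: a primary substrate with a strong nucleophile in the polar aprotic solvent acetonitrile.
These conditions are the textbook signature of the SN2 pathway.
An unhindered substrate with a strong nucleophile in a polar aprotic solvent favours one-step backside displacement.

SN2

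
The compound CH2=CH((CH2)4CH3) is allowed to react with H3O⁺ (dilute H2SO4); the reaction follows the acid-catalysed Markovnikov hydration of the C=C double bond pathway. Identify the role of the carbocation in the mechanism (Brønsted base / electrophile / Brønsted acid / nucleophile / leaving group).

electrophile

Step 2: A lone pair on the oxygen of H2O attacks the carbocation, forming a C–O bond and an oxonium ion (a protonated alcohol).
The carbocation accepts an electron pair into an empty or π* orbital — it is the electrophile.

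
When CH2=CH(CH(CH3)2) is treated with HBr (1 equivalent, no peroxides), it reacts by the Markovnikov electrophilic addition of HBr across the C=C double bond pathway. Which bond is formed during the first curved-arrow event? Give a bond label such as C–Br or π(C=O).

C–H

Step 1: Protonation of the alkene by HBr: the π bond acts as the nucleophile and picks up H⁺, giving the more stable (Markovnikov) secondary carbocation. The H–Br bond breaks heterolytically, releasing Br⁻.
The bond formed in this step is the C–H bond.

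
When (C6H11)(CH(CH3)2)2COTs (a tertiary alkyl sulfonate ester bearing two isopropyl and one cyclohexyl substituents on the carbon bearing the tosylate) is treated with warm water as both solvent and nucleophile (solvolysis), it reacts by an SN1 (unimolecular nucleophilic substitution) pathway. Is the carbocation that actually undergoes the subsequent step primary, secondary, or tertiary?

Step 1: The C–O bond breaks with both electrons going to the tosylate; TsO⁻ leaves and a tertiary carbocation remains.
No single 1,2-shift to an adjacent carbon would give a more-substituted cation, so no rearrangement occurs.

tertiary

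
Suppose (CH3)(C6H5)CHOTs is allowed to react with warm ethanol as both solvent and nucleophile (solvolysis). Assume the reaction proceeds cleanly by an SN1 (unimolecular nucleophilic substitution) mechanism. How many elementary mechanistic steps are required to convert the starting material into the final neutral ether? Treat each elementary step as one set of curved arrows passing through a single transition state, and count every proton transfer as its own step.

Step 1: The C–O bond breaks with both electrons going to the tosylate; TsO⁻ leaves and a secondary carbocation remains.
(No 1,2-shift: no single shift to an adjacent carbon would give a more stable cation.)
Step 2: A lone pair on the oxygen of CH3CH2OH attacks the carbocation, forming a new C–O σ-bond and an oxonium ion.
Step 3: A second solvent molecule removes the proton on oxygen, giving the neutral ether product.
Total: 3 elementary steps.

3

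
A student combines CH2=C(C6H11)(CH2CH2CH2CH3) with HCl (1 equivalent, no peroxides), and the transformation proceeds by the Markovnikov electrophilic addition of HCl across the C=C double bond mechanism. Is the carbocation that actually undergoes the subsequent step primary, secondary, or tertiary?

Step 1: Electrophilic addition begins with the π(C=C) electrons forming a bond to the proton of HCl. Following Markovnikov's rule, the resulting cation is tertiary. The H–Cl bond breaks heterolytically, releasing Cl⁻.
No single 1,2-shift to an adjacent carbon would give a more-substituted cation, so no rearrangement occurs.

tertiary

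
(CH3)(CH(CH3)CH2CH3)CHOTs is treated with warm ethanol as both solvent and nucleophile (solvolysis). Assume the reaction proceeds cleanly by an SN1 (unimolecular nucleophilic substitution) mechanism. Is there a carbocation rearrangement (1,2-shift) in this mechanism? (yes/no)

yes

The first-formed carbocation is secondary.
The adjacent sec-butyl carbon already bears 2 other carbon substituents and has a hydrogen to migrate; after a 1,2-hydride shift from that carbon the positive charge sits on a tertiary centre.
Tertiary is more stable than secondary, so the shift occurs.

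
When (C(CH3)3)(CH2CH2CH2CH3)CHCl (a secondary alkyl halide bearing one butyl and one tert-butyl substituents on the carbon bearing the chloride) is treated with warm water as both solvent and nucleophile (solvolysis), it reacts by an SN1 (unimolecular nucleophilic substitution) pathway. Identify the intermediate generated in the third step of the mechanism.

oxonium ion

Step 1: Unassisted departure of Cl⁻ (taking the C–Cl bonding pair) generates a secondary carbocation.
Step 2: A 1,2-methyl shift from the adjacent tert-butyl carbon moves the positive charge from the secondary centre to an adjacent carbon, generating a more stable tertiary carbocation.
Step 3: A lone pair on the oxygen of H2O attacks the carbocation, forming a new C–O σ-bond and an oxonium ion.
After step 3 the species present is an oxonium ion.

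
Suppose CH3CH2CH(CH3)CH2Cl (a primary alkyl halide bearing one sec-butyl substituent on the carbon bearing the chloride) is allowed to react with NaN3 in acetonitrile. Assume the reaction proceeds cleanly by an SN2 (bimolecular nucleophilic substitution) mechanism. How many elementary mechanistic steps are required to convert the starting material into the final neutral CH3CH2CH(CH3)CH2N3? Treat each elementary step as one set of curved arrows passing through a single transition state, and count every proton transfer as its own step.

Step 1: N3⁻ attacks the back face of the α-carbon while Cl⁻ departs with the C–Cl bonding pair — a single concerted displacement through a pentacoordinate transition state.
Total: 1 elementary step.

1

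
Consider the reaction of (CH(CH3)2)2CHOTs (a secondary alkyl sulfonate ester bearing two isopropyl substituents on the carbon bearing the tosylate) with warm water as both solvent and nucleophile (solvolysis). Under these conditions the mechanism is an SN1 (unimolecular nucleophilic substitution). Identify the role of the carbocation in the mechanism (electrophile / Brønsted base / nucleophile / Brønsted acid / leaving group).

Step 3: Nucleophilic capture: the oxygen of H2O bonds to the cationic carbon, producing an oxonium-ion intermediate.
The carbocation accepts an electron pair into an empty or π* orbital — it is the electrophile.

electrophile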